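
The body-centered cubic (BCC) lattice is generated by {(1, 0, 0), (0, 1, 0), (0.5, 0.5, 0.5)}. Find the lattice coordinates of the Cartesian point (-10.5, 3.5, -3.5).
-7b₁ + 7b₂ - 7b₃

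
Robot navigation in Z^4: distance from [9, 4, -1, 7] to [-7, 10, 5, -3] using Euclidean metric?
20.6882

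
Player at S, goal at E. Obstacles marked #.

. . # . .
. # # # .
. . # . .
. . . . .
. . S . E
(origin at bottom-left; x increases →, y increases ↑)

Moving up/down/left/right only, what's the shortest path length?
2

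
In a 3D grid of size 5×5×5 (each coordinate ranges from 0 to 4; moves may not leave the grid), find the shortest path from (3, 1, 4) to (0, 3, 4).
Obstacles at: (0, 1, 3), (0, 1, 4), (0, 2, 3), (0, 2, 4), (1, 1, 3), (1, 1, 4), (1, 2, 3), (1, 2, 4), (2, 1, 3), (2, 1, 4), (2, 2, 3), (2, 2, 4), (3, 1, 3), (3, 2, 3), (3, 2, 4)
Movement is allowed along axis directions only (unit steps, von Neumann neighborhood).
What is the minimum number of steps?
7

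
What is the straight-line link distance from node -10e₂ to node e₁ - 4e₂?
6.08276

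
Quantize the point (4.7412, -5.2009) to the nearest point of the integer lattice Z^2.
(5, -5)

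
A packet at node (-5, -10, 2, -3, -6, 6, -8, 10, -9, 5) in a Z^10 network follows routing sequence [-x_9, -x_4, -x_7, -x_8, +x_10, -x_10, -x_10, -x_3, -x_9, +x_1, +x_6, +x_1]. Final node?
(-3, -10, 1, -4, -6, 7, -9, 9, -11, 4)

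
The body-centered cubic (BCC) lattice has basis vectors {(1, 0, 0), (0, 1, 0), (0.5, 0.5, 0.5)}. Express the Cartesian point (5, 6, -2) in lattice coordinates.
7b₁ + 8b₂ - 4b₃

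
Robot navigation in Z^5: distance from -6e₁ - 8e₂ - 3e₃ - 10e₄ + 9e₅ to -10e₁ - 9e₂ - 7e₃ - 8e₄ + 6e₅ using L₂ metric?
6.78233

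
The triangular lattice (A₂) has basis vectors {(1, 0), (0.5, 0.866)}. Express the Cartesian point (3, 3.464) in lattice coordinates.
b₁ + 4b₂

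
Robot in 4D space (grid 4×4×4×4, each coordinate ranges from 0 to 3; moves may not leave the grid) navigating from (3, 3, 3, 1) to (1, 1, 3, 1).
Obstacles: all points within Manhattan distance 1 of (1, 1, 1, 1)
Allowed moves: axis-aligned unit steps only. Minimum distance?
4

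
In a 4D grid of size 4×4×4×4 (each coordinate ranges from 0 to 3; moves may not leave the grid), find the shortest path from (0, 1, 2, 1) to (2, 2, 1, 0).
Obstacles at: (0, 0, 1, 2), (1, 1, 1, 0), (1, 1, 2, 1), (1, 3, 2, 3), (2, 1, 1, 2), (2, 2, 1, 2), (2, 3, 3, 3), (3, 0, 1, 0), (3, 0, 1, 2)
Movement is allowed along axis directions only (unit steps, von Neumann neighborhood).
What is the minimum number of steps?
5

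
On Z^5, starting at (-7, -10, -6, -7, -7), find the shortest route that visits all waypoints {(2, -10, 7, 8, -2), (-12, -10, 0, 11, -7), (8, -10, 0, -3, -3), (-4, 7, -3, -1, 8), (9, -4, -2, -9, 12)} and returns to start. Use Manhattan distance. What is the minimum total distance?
194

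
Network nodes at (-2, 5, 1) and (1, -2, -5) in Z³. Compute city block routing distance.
16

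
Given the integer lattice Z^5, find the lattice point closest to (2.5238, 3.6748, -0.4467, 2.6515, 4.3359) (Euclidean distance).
(3, 4, 0, 3, 4)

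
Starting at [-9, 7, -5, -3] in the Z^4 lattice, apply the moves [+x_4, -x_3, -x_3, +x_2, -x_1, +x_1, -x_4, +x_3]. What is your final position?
(-9, 8, -6, -3)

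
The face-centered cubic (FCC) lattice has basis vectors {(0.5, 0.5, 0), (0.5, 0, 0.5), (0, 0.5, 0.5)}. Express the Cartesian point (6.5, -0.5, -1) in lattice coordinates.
7b₁ + 6b₂ - 8b₃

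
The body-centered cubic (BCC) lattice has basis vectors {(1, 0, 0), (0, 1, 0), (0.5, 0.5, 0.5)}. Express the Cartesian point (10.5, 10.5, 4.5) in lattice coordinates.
6b₁ + 6b₂ + 9b₃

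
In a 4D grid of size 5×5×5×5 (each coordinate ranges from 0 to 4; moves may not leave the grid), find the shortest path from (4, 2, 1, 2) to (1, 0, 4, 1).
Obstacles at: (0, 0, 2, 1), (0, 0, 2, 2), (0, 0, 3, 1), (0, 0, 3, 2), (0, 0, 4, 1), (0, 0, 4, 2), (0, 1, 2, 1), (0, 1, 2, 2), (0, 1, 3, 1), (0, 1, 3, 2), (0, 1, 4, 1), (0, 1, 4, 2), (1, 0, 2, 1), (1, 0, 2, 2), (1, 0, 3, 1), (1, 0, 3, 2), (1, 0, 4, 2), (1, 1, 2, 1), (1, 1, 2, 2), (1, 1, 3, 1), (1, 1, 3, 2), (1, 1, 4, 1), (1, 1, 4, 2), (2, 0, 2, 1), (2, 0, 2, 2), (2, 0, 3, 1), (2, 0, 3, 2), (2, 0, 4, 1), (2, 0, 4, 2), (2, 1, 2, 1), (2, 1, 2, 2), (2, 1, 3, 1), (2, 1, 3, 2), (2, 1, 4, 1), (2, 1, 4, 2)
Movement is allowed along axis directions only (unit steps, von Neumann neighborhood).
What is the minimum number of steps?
11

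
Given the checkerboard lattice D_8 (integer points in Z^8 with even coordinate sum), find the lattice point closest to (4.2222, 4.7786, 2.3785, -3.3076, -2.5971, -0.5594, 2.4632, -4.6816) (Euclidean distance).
(4, 5, 2, -3, -3, -1, 3, -5)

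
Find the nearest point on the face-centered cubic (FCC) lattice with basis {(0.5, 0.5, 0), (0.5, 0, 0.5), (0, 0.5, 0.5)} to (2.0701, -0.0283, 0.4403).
(2.5, 0, 0.5)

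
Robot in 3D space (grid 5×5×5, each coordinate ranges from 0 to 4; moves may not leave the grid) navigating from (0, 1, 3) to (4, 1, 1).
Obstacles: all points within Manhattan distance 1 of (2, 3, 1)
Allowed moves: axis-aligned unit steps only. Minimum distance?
6
(one shortest path: (0, 1, 3) → (1, 1, 3) → (2, 1, 3) → (3, 1, 3) → (4, 1, 3) → (4, 1, 2) → (4, 1, 1))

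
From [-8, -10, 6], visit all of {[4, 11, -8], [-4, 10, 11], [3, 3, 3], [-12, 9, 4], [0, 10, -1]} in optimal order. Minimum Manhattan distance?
89
(one optimal route: (-8, -10, 6) → (-12, 9, 4) → (-4, 10, 11) → (3, 3, 3) → (0, 10, -1) → (4, 11, -8))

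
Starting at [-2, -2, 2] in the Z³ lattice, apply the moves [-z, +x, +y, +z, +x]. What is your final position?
(0, -1, 2)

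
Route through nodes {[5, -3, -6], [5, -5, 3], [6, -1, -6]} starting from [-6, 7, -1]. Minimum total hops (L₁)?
39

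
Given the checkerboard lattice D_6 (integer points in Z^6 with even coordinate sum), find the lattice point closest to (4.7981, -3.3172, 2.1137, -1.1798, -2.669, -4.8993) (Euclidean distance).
(5, -3, 2, -1, -2, -5)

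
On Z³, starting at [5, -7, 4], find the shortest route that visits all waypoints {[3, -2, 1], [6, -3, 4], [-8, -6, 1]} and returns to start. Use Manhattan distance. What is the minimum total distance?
44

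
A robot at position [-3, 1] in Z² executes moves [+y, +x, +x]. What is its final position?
(-1, 2)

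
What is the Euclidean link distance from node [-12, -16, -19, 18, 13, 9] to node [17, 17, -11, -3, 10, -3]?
50.8724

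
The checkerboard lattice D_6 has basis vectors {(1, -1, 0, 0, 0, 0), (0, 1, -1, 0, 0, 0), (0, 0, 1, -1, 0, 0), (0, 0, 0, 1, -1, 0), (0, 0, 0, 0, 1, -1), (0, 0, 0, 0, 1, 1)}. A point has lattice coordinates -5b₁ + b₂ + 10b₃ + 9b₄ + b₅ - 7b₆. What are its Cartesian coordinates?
(-5, 6, 9, -1, -15, -8)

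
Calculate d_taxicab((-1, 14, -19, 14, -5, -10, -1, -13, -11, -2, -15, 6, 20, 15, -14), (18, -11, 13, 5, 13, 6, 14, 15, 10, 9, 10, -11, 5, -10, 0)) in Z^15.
290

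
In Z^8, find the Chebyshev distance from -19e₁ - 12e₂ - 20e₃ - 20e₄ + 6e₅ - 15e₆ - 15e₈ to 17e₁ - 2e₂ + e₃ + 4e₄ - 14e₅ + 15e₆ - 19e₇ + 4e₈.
36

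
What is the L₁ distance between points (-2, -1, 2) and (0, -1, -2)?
6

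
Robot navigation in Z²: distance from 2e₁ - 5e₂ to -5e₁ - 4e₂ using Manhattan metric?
8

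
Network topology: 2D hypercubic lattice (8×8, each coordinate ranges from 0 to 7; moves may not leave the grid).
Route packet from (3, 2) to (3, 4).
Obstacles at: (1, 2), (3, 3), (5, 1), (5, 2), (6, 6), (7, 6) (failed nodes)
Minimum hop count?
4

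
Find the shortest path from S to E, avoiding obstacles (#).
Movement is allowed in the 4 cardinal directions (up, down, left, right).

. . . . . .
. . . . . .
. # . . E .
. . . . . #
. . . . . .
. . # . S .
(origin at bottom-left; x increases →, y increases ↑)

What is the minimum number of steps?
3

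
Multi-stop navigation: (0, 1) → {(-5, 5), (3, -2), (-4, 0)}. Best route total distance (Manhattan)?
21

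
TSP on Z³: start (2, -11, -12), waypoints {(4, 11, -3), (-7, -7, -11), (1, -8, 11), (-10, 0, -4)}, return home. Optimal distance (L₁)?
120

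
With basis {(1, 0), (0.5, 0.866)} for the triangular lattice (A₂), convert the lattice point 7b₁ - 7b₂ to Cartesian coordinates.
(3.5, -6.062)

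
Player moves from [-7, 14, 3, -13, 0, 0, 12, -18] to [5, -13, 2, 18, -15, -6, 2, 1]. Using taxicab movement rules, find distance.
121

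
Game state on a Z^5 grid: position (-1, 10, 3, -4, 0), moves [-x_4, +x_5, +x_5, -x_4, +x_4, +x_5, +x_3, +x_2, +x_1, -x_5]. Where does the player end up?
(0, 11, 4, -5, 2)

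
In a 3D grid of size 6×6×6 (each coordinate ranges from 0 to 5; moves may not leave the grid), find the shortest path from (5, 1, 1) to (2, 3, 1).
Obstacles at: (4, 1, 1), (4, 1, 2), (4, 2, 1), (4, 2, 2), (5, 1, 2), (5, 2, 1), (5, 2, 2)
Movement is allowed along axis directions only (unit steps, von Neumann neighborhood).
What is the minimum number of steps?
7
(one shortest path: (5, 1, 1) → (5, 0, 1) → (4, 0, 1) → (3, 0, 1) → (2, 0, 1) → (2, 1, 1) → (2, 2, 1) → (2, 3, 1))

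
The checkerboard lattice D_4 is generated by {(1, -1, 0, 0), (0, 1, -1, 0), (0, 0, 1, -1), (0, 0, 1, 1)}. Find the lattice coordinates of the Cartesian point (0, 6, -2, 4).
6b₂ + 4b₄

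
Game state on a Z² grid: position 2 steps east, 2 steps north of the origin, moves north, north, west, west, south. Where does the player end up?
(0, 3)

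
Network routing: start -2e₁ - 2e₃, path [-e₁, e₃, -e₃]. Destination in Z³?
(-3, 0, -2)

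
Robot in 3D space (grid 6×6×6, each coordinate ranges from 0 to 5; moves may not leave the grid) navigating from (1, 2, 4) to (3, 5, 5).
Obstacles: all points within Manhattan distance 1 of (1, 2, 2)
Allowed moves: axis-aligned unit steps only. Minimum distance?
6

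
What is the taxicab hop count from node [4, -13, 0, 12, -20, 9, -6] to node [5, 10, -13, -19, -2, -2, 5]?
108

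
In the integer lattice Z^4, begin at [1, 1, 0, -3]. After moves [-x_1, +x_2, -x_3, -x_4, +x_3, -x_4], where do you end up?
(0, 2, 0, -5)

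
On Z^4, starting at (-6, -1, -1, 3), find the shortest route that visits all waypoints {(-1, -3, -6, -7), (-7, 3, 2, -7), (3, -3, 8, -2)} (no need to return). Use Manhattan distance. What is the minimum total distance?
61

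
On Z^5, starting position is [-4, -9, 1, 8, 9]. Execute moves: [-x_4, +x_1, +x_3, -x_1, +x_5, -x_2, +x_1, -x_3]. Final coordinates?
(-3, -10, 1, 7, 10)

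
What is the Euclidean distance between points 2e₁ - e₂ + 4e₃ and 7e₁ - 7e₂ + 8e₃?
8.77496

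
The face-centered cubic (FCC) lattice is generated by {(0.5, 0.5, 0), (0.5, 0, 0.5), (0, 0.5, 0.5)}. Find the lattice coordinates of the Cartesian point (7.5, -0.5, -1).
8b₁ + 7b₂ - 9b₃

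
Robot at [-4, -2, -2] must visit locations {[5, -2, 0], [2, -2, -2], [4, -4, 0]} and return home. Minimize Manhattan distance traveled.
26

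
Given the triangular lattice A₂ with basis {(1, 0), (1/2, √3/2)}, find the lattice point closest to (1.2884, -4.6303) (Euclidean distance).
(1.5, -4.33)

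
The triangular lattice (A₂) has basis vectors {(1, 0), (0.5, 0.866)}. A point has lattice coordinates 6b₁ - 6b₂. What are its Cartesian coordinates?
(3, -5.196)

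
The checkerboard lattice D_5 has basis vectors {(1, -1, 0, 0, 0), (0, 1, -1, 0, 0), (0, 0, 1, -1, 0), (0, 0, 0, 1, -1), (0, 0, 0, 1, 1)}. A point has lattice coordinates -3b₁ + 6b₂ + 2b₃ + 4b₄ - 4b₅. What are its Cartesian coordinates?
(-3, 9, -4, -2, -8)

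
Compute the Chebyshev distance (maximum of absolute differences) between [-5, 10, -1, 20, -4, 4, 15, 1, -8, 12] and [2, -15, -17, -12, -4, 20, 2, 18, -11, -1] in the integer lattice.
32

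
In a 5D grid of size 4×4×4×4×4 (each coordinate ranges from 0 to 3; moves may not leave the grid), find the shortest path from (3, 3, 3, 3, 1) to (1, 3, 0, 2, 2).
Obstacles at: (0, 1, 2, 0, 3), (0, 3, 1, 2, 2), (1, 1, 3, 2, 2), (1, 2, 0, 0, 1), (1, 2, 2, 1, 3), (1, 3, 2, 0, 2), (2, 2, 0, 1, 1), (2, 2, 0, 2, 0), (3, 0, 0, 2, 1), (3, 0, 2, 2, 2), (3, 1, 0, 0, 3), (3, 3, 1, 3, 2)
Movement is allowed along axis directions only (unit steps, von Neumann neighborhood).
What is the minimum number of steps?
7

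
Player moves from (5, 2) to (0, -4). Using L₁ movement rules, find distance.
11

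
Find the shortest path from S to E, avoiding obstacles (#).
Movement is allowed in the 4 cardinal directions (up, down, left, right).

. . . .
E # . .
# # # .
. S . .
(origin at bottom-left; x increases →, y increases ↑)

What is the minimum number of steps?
9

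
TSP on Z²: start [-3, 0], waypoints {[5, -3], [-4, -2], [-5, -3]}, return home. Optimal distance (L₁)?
26
(one optimal route: (-3, 0) → (5, -3) → (-5, -3) → (-4, -2) → (-3, 0))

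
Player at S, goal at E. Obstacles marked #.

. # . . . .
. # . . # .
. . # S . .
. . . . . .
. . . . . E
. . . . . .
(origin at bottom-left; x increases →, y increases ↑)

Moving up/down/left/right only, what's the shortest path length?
4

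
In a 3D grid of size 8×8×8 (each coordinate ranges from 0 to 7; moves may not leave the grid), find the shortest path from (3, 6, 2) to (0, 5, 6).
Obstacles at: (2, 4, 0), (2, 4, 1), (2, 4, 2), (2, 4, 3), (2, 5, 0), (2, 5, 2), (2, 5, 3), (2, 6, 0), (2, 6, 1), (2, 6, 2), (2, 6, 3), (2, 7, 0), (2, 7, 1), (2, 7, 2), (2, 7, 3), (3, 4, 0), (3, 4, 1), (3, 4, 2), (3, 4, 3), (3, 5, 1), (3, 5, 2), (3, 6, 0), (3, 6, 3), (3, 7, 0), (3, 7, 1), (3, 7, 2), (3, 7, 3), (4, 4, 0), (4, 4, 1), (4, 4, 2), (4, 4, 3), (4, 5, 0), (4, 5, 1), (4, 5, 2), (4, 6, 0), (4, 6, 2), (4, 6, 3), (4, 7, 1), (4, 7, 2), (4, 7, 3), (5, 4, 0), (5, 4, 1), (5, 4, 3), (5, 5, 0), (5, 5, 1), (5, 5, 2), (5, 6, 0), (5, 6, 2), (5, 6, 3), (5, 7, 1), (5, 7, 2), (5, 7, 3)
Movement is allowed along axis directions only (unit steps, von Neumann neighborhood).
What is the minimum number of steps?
16
(one shortest path: (3, 6, 2) → (3, 6, 1) → (4, 6, 1) → (5, 6, 1) → (6, 6, 1) → (6, 5, 1) → (6, 5, 2) → (6, 5, 3) → (5, 5, 3) → (4, 5, 3) → (3, 5, 3) → (3, 5, 4) → (2, 5, 4) → (1, 5, 4) → (0, 5, 4) → (0, 5, 5) → (0, 5, 6))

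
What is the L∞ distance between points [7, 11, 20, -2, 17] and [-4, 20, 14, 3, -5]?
22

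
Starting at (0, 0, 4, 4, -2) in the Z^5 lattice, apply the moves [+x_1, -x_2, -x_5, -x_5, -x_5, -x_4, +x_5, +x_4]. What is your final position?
(1, -1, 4, 4, -4)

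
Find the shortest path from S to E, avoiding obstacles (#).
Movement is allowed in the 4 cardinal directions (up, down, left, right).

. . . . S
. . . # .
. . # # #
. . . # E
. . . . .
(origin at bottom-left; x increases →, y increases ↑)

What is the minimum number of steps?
11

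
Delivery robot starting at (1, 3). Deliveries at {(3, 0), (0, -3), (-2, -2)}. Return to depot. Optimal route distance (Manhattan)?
22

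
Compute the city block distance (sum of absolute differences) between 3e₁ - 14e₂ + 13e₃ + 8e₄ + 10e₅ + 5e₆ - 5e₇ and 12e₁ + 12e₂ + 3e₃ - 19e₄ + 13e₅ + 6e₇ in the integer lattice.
91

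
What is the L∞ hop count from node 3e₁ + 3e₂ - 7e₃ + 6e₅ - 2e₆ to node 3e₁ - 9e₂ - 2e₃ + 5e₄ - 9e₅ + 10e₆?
15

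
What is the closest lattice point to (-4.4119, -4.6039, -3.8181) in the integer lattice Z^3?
(-4, -5, -4)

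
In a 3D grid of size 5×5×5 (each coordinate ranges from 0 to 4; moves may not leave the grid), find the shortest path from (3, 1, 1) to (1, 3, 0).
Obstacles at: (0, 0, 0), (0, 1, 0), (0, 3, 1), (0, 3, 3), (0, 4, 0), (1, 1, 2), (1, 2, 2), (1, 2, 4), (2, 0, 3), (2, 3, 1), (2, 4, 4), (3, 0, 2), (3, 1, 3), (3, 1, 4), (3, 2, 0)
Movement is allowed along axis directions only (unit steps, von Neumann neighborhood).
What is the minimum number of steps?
5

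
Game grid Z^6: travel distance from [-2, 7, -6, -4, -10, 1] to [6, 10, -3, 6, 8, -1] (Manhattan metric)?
44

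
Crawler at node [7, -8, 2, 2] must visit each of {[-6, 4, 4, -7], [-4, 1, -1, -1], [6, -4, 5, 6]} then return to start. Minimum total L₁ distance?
88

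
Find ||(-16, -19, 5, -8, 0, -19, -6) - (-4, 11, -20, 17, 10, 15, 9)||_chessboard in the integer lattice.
34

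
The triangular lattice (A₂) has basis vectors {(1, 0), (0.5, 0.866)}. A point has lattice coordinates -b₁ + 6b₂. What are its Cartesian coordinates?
(2, 5.196)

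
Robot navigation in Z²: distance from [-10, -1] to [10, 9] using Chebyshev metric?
20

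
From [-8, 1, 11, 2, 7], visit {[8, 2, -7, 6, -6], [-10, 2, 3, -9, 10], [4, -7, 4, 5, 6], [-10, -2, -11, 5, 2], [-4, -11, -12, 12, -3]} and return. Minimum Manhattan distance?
200
(one optimal route: (-8, 1, 11, 2, 7) → (-10, 2, 3, -9, 10) → (-10, -2, -11, 5, 2) → (-4, -11, -12, 12, -3) → (8, 2, -7, 6, -6) → (4, -7, 4, 5, 6) → (-8, 1, 11, 2, 7))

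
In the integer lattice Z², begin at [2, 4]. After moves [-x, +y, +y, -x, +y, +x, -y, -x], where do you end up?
(0, 6)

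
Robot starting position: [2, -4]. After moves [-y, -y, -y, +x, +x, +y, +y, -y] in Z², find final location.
(4, -6)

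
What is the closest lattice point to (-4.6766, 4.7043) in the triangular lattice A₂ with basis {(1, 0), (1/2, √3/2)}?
(-4.5, 4.33)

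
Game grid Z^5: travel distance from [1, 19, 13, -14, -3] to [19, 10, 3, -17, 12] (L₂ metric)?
27.1846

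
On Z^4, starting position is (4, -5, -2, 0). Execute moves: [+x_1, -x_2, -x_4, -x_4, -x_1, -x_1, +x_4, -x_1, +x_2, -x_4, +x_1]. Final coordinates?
(3, -5, -2, -2)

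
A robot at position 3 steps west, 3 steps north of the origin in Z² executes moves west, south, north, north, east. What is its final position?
(-3, 4)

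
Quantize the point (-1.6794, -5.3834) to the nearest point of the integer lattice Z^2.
(-2, -5)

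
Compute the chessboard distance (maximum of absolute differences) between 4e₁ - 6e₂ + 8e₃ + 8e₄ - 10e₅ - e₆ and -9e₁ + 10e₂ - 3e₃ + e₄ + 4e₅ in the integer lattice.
16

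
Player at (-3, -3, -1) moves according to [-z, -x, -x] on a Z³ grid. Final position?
(-5, -3, -2)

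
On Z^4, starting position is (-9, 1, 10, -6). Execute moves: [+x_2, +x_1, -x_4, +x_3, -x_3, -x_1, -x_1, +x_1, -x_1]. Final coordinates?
(-10, 2, 10, -7)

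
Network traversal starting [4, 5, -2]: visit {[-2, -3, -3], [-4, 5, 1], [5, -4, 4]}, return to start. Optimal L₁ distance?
56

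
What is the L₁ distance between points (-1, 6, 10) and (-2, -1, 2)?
16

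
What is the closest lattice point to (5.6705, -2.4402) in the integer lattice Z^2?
(6, -2)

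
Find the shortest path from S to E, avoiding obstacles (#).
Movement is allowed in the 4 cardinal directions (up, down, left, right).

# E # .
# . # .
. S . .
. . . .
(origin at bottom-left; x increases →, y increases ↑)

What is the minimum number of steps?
2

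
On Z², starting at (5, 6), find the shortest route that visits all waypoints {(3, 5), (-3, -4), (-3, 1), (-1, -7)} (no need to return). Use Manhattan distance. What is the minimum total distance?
23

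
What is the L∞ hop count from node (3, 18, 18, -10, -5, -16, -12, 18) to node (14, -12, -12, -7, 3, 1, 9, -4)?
30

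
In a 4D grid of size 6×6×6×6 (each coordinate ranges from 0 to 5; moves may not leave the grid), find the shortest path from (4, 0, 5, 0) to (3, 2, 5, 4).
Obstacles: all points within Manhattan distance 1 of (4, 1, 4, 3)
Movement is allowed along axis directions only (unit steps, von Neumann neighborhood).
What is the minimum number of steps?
7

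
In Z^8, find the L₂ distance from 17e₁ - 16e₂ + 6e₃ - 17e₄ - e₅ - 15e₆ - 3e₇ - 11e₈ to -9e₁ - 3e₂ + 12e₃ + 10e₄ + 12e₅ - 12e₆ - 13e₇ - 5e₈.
43.8634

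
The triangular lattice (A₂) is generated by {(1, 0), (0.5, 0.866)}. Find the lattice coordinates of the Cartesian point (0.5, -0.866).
b₁ - b₂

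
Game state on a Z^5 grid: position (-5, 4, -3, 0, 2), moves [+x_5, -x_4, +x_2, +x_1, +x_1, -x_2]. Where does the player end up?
(-3, 4, -3, -1, 3)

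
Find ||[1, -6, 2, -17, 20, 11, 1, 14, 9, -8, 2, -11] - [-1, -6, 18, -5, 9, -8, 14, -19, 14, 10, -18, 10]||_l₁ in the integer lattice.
170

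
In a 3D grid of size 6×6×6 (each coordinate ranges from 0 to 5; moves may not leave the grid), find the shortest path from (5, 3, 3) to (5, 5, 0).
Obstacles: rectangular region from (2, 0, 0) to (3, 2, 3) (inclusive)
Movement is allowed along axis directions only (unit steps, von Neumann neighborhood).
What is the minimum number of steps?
5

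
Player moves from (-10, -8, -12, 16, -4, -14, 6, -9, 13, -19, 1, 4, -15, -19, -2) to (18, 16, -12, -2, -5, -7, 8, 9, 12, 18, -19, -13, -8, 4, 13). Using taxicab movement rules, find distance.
218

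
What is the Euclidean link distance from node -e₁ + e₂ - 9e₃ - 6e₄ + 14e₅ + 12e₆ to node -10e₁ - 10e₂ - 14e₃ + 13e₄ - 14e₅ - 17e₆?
47.0425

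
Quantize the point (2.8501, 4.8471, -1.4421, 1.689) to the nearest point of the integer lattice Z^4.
(3, 5, -1, 2)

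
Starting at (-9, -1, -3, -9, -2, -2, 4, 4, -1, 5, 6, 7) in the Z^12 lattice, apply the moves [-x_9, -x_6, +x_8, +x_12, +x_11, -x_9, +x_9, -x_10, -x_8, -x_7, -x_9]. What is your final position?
(-9, -1, -3, -9, -2, -3, 3, 4, -3, 4, 7, 8)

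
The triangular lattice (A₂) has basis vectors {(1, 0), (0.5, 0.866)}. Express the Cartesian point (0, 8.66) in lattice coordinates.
-5b₁ + 10b₂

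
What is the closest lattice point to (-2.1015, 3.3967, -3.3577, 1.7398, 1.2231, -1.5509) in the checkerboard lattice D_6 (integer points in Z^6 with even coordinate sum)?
(-2, 3, -3, 2, 1, -1)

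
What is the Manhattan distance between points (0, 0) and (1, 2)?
3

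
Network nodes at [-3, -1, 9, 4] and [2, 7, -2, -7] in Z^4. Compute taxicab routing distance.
35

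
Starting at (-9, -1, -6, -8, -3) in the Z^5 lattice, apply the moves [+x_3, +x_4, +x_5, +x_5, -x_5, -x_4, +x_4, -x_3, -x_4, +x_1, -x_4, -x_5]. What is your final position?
(-8, -1, -6, -9, -3)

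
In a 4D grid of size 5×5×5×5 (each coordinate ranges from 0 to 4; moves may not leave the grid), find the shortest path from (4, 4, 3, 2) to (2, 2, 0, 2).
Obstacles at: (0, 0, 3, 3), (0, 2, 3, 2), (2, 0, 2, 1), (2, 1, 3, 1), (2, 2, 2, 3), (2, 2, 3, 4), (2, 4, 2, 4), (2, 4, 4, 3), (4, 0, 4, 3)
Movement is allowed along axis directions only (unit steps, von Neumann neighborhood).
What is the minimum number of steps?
7
(one shortest path: (4, 4, 3, 2) → (3, 4, 3, 2) → (2, 4, 3, 2) → (2, 3, 3, 2) → (2, 2, 3, 2) → (2, 2, 2, 2) → (2, 2, 1, 2) → (2, 2, 0, 2))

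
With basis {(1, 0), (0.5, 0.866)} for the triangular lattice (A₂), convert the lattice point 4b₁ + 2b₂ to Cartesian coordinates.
(5, 1.732)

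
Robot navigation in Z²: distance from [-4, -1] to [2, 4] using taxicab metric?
11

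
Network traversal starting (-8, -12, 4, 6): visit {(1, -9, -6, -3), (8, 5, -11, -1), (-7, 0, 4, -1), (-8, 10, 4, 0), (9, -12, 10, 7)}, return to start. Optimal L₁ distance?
158
(one optimal route: (-8, -12, 4, 6) → (-7, 0, 4, -1) → (-8, 10, 4, 0) → (8, 5, -11, -1) → (1, -9, -6, -3) → (9, -12, 10, 7) → (-8, -12, 4, 6))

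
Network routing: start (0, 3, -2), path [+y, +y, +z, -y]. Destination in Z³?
(0, 4, -1)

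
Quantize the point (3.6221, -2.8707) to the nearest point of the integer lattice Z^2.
(4, -3)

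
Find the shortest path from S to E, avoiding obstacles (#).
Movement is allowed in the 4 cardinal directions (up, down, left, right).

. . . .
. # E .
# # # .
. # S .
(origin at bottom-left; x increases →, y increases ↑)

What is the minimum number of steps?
4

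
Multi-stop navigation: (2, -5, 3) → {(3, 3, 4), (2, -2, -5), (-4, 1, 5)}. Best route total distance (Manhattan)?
36
(one optimal route: (2, -5, 3) → (2, -2, -5) → (3, 3, 4) → (-4, 1, 5))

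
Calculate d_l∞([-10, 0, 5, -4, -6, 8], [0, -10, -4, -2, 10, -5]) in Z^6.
16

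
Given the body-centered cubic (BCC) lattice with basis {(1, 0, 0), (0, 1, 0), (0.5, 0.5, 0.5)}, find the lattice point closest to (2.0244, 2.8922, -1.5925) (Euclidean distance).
(2, 3, -2)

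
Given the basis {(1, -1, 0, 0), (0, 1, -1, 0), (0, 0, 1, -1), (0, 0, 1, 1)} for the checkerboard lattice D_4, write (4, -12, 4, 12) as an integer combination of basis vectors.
4b₁ - 8b₂ - 8b₃ + 4b₄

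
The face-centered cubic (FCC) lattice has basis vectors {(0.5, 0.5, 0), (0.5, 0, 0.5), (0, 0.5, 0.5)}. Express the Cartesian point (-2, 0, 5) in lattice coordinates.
-7b₁ + 3b₂ + 7b₃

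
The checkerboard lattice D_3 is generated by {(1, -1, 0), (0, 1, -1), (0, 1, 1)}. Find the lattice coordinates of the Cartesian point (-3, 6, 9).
-3b₁ - 3b₂ + 6b₃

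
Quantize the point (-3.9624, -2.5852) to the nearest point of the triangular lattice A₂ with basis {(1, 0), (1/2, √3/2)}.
(-3.5, -2.598)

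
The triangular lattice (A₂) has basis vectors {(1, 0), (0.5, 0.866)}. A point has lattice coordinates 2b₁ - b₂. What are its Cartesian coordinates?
(1.5, -0.866)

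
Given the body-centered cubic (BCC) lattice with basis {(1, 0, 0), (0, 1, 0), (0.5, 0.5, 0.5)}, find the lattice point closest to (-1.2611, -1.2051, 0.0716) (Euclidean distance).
(-1, -1, 0)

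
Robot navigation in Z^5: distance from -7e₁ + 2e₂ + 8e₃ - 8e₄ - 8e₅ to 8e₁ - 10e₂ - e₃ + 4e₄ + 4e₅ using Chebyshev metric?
15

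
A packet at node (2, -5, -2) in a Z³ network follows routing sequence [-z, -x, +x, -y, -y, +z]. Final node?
(2, -7, -2)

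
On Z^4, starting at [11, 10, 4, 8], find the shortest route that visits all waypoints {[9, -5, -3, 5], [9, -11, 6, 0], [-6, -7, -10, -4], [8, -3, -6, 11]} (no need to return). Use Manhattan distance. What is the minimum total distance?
100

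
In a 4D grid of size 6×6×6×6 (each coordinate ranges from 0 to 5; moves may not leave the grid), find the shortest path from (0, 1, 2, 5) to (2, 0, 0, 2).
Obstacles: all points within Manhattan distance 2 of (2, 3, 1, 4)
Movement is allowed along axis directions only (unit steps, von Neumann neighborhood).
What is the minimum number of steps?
8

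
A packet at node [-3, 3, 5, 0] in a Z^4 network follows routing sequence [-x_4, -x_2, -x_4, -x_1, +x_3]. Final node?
(-4, 2, 6, -2)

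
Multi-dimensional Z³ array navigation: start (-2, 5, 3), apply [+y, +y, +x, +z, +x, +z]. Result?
(0, 7, 5)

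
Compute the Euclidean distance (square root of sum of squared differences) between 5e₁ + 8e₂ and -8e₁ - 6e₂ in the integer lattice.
19.105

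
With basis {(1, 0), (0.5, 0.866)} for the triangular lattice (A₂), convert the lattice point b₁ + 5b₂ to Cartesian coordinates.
(3.5, 4.33)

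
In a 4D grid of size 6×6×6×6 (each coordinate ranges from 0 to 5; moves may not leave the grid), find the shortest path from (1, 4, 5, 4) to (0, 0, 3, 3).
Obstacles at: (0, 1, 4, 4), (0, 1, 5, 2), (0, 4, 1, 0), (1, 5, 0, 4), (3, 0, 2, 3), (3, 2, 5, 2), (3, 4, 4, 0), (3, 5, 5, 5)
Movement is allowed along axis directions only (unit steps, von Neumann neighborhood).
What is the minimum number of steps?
8
(one shortest path: (1, 4, 5, 4) → (0, 4, 5, 4) → (0, 3, 5, 4) → (0, 2, 5, 4) → (0, 1, 5, 4) → (0, 0, 5, 4) → (0, 0, 4, 4) → (0, 0, 3, 4) → (0, 0, 3, 3))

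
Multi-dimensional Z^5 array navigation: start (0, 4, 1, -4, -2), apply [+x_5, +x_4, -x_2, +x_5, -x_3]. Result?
(0, 3, 0, -3, 0)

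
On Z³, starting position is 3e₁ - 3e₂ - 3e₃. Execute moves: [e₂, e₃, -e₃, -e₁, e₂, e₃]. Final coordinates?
(2, -1, -2)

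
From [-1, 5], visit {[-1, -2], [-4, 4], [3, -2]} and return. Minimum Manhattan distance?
28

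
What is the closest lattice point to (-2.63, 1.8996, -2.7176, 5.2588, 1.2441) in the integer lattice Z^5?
(-3, 2, -3, 5, 1)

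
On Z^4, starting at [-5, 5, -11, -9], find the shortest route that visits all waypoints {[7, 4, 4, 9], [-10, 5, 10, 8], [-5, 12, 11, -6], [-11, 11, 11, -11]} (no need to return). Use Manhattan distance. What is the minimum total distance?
96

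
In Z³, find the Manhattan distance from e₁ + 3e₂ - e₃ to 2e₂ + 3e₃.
6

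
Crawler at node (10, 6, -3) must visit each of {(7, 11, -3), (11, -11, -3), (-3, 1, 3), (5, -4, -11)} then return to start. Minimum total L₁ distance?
100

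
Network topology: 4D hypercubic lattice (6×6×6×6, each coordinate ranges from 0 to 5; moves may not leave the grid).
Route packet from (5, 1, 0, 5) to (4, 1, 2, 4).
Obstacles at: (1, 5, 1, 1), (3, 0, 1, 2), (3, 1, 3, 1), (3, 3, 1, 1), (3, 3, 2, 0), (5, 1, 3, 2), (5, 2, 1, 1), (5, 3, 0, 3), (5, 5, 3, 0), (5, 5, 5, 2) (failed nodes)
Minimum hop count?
4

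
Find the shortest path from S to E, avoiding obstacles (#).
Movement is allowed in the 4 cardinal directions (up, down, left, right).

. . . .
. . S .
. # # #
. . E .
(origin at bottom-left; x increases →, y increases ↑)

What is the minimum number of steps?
6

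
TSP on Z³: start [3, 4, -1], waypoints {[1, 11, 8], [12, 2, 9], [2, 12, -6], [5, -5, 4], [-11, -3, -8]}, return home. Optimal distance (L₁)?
128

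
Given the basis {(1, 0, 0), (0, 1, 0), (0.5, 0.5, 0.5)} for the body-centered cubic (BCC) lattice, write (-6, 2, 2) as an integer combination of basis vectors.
-8b₁ + 4b₃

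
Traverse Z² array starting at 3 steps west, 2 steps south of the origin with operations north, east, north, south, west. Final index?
(-3, -1)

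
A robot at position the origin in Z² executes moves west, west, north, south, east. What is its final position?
(-1, 0)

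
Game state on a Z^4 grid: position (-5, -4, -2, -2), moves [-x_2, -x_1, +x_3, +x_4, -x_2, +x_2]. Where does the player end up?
(-6, -5, -1, -1)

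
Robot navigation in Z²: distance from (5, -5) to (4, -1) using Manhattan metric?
5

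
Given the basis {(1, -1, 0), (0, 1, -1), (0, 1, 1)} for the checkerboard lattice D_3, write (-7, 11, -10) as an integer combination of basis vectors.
-7b₁ + 7b₂ - 3b₃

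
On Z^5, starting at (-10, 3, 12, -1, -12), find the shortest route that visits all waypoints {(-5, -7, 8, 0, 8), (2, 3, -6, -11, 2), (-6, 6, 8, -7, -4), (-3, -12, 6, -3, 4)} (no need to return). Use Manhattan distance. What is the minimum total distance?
116
(one optimal route: (-10, 3, 12, -1, -12) → (-6, 6, 8, -7, -4) → (-5, -7, 8, 0, 8) → (-3, -12, 6, -3, 4) → (2, 3, -6, -11, 2))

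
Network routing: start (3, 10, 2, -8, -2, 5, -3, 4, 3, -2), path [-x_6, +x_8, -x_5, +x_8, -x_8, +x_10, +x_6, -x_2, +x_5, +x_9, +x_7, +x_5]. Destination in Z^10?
(3, 9, 2, -8, -1, 5, -2, 5, 4, -1)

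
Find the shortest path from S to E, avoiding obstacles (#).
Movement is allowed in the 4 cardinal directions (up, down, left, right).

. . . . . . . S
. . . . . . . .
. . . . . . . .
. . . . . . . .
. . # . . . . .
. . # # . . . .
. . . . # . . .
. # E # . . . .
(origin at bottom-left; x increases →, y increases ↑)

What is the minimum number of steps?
14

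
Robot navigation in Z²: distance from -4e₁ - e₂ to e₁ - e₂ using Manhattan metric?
5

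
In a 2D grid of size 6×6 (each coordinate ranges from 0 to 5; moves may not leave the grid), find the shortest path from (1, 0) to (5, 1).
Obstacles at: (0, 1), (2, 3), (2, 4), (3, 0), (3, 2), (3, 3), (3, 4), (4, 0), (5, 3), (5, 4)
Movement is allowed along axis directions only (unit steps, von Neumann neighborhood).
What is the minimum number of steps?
5
(one shortest path: (1, 0) → (2, 0) → (2, 1) → (3, 1) → (4, 1) → (5, 1))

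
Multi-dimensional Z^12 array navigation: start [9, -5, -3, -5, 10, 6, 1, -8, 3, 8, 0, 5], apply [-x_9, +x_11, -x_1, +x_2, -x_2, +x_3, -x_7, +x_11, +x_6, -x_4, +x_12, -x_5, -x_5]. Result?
(8, -5, -2, -6, 8, 7, 0, -8, 2, 8, 2, 6)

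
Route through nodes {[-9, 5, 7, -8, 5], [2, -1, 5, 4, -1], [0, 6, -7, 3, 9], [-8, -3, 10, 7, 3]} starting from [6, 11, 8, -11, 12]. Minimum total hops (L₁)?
117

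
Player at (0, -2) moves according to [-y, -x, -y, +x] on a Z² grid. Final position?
(0, -4)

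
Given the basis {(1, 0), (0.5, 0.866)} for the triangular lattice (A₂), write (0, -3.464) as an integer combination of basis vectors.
2b₁ - 4b₂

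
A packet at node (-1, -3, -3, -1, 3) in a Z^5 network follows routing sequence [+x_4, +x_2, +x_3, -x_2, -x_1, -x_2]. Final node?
(-2, -4, -2, 0, 3)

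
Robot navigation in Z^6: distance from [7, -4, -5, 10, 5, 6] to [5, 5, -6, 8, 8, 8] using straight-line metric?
10.1489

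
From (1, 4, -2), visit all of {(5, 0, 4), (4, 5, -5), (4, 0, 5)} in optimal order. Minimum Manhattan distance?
24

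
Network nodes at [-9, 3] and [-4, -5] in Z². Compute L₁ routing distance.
13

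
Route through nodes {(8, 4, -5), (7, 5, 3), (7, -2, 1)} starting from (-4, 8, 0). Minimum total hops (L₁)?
39
(one optimal route: (-4, 8, 0) → (7, 5, 3) → (7, -2, 1) → (8, 4, -5))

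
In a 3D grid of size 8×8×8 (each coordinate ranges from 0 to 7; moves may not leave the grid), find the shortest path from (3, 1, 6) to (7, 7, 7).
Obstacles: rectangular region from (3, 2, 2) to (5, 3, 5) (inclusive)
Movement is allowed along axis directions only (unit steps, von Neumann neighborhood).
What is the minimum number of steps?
11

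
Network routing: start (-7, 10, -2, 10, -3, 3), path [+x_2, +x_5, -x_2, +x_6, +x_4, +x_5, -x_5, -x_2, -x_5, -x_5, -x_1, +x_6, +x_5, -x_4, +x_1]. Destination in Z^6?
(-7, 9, -2, 10, -3, 5)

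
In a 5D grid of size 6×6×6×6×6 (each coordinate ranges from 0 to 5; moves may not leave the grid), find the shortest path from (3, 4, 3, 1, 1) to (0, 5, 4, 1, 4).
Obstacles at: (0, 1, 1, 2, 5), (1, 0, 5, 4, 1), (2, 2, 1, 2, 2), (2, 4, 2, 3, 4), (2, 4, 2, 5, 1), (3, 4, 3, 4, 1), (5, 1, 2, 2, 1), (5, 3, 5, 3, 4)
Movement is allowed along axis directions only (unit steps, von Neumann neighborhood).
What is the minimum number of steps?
8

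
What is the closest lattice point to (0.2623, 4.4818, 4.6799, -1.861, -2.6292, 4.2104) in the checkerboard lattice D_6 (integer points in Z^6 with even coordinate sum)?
(0, 4, 5, -2, -3, 4)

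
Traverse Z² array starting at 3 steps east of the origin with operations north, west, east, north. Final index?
(3, 2)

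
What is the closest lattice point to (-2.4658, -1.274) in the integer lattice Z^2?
(-2, -1)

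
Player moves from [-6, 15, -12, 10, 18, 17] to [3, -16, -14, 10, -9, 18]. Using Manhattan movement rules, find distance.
70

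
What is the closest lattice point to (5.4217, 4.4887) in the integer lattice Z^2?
(5, 4)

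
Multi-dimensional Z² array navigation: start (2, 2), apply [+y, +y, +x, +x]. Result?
(4, 4)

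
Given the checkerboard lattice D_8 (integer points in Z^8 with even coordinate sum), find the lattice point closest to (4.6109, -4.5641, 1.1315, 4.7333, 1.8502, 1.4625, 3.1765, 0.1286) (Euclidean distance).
(5, -5, 1, 5, 2, 1, 3, 0)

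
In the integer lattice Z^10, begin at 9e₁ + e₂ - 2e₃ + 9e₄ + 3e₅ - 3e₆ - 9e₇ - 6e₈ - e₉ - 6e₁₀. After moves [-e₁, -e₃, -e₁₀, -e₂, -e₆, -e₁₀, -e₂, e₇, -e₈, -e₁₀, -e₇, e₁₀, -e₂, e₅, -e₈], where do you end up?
(8, -2, -3, 9, 4, -4, -9, -8, -1, -8)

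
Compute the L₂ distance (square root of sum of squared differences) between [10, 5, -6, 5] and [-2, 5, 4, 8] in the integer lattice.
15.906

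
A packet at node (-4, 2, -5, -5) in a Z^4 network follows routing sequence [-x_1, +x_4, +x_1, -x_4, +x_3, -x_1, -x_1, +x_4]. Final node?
(-6, 2, -4, -4)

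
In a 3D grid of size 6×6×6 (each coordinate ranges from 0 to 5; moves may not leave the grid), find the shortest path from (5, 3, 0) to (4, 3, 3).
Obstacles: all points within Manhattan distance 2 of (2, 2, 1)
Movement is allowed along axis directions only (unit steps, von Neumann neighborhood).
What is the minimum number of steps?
4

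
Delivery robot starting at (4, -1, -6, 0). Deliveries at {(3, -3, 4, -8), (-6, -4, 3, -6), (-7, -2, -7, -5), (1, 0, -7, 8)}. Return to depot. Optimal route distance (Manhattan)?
84
(one optimal route: (4, -1, -6, 0) → (3, -3, 4, -8) → (-6, -4, 3, -6) → (-7, -2, -7, -5) → (1, 0, -7, 8) → (4, -1, -6, 0))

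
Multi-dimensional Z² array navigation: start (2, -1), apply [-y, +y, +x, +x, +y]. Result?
(4, 0)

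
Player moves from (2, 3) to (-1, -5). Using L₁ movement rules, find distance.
11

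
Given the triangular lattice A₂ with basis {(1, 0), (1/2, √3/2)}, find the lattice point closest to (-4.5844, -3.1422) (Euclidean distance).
(-5, -3.464)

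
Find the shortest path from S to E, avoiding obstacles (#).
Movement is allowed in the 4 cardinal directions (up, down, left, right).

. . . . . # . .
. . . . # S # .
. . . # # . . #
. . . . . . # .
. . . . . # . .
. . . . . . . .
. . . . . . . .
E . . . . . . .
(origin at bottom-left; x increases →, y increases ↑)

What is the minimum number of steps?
11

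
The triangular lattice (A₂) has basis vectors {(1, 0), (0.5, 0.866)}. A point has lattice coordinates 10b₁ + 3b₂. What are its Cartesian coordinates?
(11.5, 2.598)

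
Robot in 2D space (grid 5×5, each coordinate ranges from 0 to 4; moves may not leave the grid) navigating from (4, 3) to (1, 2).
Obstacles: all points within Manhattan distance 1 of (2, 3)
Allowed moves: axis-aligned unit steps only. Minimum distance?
6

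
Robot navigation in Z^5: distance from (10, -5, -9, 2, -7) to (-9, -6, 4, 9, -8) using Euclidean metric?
24.1039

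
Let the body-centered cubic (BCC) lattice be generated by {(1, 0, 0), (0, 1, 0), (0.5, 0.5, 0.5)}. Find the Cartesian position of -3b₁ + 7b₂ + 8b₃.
(1, 11, 4)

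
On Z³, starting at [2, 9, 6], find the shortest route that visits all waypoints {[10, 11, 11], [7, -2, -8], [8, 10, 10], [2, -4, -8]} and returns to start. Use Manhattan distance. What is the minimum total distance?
84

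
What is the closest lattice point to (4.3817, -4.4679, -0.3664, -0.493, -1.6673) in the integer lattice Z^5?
(4, -4, 0, 0, -2)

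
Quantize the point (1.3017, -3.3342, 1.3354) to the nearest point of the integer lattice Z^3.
(1, -3, 1)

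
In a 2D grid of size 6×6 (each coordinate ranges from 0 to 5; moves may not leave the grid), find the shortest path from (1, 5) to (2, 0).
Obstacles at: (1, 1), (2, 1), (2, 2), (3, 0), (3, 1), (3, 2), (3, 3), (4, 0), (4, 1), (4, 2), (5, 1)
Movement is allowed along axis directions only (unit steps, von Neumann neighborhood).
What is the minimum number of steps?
8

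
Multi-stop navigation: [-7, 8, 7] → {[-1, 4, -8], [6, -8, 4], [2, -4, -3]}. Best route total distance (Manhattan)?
56
(one optimal route: (-7, 8, 7) → (-1, 4, -8) → (2, -4, -3) → (6, -8, 4))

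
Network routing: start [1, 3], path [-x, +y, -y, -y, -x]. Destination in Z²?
(-1, 2)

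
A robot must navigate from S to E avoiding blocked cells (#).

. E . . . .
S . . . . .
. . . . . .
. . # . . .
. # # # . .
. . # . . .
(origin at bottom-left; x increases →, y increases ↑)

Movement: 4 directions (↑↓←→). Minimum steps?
2
(one shortest path: (0, 4) → (1, 4) → (1, 5))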